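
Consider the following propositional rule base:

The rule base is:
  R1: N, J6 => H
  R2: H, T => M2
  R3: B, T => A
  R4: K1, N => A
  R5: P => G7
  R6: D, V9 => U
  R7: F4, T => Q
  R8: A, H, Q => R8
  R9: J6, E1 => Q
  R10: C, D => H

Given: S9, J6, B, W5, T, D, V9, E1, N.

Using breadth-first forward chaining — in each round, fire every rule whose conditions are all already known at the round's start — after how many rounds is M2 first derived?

Round 1: R1 [N, J6 => H]; R3 [B, T => A]; R6 [D, V9 => U]; R9 [J6, E1 => Q]. Adds H, A, U, Q.
Round 2: R2 [H, T => M2]; R8 [A, H, Q => R8]. Adds M2, R8.
M2 first appears in round 2.

2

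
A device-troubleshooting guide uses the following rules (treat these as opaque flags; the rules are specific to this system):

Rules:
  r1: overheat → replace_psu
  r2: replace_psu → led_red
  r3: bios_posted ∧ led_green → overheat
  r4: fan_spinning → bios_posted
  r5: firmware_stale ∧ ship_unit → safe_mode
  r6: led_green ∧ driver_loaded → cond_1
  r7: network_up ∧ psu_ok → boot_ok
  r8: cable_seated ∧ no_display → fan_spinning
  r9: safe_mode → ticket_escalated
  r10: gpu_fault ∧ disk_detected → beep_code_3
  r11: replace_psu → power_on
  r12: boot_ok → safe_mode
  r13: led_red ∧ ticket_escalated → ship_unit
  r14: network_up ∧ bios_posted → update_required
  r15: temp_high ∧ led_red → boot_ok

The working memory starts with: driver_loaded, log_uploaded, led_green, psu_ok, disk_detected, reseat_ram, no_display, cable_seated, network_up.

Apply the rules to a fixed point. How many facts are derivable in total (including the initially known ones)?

[1] r6 [led_green ∧ driver_loaded → cond_1]; r7 [network_up ∧ psu_ok → boot_ok]; r8 [cable_seated ∧ no_display → fan_spinning]. ⇒ new: cond_1, boot_ok, fan_spinning.
[2] r4 [fan_spinning → bios_posted]; r12 [boot_ok → safe_mode]. ⇒ new: bios_posted, safe_mode.
[3] r3 [bios_posted ∧ led_green → overheat]; r9 [safe_mode → ticket_escalated]; r14 [network_up ∧ bios_posted → update_required]. ⇒ new: overheat, ticket_escalated, update_required.
[4] r1 [overheat → replace_psu]. ⇒ new: replace_psu.
[5] r2 [replace_psu → led_red]; r11 [replace_psu → power_on]. ⇒ new: led_red, power_on.
[6] r13 [led_red ∧ ticket_escalated → ship_unit]. ⇒ new: ship_unit.
Closure: {bios_posted, boot_ok, cable_seated, cond_1, disk_detected, driver_loaded, fan_spinning, led_green, led_red, log_uploaded, network_up, no_display, overheat, power_on, psu_ok, replace_psu, reseat_ram, safe_mode, ship_unit, ticket_escalated, update_required} — 21 facts.

21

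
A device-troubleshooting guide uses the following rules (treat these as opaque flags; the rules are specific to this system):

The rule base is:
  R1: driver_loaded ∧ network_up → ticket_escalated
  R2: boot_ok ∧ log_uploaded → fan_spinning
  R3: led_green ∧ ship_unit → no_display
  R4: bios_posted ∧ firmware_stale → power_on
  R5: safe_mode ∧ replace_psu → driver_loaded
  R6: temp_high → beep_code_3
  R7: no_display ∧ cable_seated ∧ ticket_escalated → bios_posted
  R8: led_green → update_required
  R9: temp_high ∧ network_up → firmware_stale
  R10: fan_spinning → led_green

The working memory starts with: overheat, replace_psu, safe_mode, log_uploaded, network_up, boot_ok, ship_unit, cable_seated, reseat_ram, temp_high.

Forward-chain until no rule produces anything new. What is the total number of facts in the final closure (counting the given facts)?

Round 1: R2 [boot_ok ∧ log_uploaded → fan_spinning]; R5 [safe_mode ∧ replace_psu → driver_loaded]; R6 [temp_high → beep_code_3]; R9 [temp_high ∧ network_up → firmware_stale]. Adds fan_spinning, driver_loaded, beep_code_3, firmware_stale.
Round 2: R1 [driver_loaded ∧ network_up → ticket_escalated]; R10 [fan_spinning → led_green]. Adds ticket_escalated, led_green.
Round 3: R3 [led_green ∧ ship_unit → no_display]; R8 [led_green → update_required]. Adds no_display, update_required.
Round 4: R7 [no_display ∧ cable_seated ∧ ticket_escalated → bios_posted]. Adds bios_posted.
Round 5: R4 [bios_posted ∧ firmware_stale → power_on]. Adds power_on.
Closure: {beep_code_3, bios_posted, boot_ok, cable_seated, driver_loaded, fan_spinning, firmware_stale, led_green, log_uploaded, network_up, no_display, overheat, power_on, replace_psu, reseat_ram, safe_mode, ship_unit, temp_high, ticket_escalated, update_required} — 20 facts.

20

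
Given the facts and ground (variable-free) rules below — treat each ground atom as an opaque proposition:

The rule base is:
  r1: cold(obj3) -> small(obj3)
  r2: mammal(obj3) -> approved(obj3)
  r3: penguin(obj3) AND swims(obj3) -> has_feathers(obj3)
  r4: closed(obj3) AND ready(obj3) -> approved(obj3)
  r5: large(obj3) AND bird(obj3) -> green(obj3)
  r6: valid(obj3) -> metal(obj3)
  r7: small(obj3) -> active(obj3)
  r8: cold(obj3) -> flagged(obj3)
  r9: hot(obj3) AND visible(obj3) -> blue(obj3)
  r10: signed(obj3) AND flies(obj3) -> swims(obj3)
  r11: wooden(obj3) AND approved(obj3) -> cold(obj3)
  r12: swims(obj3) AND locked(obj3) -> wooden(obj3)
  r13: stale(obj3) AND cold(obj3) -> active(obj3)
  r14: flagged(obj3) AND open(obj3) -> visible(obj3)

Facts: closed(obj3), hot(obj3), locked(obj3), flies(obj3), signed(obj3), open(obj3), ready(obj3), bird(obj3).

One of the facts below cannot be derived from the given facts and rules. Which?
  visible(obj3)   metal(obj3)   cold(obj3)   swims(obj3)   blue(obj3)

metal(obj3)

Round 1 — r4, r10, derive approved(obj3), swims(obj3).
Round 2 — r12, derive wooden(obj3).
Round 3 — r11, derive cold(obj3).
Round 4 — r1, r8, derive small(obj3), flagged(obj3).
Round 5 — r7, r14, derive active(obj3), visible(obj3).
Round 6 — r9, derive blue(obj3).
Derived: cold(obj3) (round 3), visible(obj3) (round 5), blue(obj3) (round 6), swims(obj3) (round 1). metal(obj3) never appears in any round.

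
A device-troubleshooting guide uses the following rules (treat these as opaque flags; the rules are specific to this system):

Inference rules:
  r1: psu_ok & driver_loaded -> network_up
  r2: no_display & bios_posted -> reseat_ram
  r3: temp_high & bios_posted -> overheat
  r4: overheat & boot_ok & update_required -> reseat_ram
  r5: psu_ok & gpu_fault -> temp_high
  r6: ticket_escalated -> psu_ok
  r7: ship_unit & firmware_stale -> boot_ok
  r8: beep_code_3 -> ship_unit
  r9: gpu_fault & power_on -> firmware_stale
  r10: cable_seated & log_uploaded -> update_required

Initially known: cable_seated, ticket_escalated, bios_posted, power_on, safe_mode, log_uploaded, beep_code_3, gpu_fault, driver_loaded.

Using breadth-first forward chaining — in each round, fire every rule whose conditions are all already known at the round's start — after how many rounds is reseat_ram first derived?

Round 1 — r6, r8, r9, r10, derive psu_ok, ship_unit, firmware_stale, update_required.
Round 2 — r1, r5, r7, derive network_up, temp_high, boot_ok.
Round 3 — r3, derive overheat.
Round 4 — r4, derive reseat_ram.
reseat_ram first appears in round 4.

4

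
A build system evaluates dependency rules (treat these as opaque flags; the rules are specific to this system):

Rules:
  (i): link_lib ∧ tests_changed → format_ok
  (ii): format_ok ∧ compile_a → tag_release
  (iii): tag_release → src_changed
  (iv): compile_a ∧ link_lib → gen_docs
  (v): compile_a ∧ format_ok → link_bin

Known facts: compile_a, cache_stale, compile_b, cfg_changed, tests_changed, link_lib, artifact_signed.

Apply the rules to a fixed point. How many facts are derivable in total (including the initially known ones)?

12

Round 1 fires (i), (iv), giving format_ok, gen_docs.
Round 2 fires (ii), (v), giving tag_release, link_bin.
Round 3 fires (iii), giving src_changed.
Closure: {artifact_signed, cache_stale, cfg_changed, compile_a, compile_b, format_ok, gen_docs, link_bin, link_lib, src_changed, tag_release, tests_changed} — 12 facts.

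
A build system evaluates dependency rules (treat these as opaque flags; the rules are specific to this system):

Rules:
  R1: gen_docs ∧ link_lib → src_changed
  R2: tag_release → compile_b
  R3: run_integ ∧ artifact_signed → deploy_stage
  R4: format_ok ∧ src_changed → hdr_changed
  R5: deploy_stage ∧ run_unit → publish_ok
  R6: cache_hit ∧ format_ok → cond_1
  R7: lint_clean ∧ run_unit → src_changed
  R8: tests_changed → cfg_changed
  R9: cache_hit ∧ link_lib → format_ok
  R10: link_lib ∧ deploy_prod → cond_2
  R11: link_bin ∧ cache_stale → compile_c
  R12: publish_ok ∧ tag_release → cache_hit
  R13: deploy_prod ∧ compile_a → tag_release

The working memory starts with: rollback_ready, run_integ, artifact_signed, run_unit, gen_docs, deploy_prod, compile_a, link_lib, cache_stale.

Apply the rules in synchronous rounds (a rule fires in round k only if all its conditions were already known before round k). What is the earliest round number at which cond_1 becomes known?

Round 1 — R1, R3, R10, R13, derive src_changed, deploy_stage, cond_2, tag_release.
Round 2 — R2, R5, derive compile_b, publish_ok.
Round 3 — R12, derive cache_hit.
Round 4 — R9, derive format_ok.
Round 5 — R4, R6, derive hdr_changed, cond_1.
cond_1 first appears in round 5.

5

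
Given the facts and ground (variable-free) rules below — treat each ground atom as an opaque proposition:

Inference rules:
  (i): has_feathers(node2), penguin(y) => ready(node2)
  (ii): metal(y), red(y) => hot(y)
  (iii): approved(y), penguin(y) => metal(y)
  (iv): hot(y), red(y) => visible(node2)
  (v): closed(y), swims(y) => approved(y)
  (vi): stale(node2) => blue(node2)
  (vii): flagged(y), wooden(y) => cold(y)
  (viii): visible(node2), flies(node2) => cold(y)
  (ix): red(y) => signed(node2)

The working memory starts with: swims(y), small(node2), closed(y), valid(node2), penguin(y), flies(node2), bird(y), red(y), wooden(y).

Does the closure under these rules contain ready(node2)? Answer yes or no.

Round 1 — (v), (ix), derive approved(y), signed(node2).
Round 2 — (iii), derive metal(y).
Round 3 — (ii), derive hot(y).
Round 4 — (iv), derive visible(node2).
Round 5 — (viii), derive cold(y).
Fixed point reached. ready(node2) is concluded only by (i); (i) needs has_feathers(node2) (never derived).

no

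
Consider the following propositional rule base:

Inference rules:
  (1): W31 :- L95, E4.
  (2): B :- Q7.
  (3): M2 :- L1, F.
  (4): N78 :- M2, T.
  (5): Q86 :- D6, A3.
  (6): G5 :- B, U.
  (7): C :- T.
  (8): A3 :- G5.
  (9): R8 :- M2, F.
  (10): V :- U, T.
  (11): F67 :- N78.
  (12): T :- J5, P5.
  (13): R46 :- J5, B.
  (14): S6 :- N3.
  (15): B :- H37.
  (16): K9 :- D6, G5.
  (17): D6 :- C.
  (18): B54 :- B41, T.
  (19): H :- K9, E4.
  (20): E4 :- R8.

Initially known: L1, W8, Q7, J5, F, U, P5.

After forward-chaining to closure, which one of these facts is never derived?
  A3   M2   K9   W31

W31

Round 1: (2) [B :- Q7.]; (3) [M2 :- L1, F.]; (12) [T :- J5, P5.]. Adds B, M2, T.
Round 2: (4) [N78 :- M2, T.]; (6) [G5 :- B, U.]; (7) [C :- T.]; (9) [R8 :- M2, F.]; (10) [V :- U, T.]; (13) [R46 :- J5, B.]. Adds N78, G5, C, R8, V, R46.
Round 3: (8) [A3 :- G5.]; (11) [F67 :- N78.]; (17) [D6 :- C.]; (20) [E4 :- R8.]. Adds A3, F67, D6, E4.
Round 4: (5) [Q86 :- D6, A3.]; (16) [K9 :- D6, G5.]. Adds Q86, K9.
Round 5: (19) [H :- K9, E4.]. Adds H.
Derived: M2 (round 1), K9 (round 4), A3 (round 3). W31 never appears in any round.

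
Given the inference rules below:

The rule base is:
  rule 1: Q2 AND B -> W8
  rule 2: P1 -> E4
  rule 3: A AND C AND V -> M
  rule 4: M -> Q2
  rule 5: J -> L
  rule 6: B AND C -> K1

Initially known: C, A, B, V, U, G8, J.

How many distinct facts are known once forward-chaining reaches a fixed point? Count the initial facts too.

Round 1 fires rule 3, rule 5, rule 6, giving M, L, K1.
Round 2 fires rule 4, giving Q2.
Round 3 fires rule 1, giving W8.
Closure: {A, B, C, G8, J, K1, L, M, Q2, U, V, W8} — 12 facts.

12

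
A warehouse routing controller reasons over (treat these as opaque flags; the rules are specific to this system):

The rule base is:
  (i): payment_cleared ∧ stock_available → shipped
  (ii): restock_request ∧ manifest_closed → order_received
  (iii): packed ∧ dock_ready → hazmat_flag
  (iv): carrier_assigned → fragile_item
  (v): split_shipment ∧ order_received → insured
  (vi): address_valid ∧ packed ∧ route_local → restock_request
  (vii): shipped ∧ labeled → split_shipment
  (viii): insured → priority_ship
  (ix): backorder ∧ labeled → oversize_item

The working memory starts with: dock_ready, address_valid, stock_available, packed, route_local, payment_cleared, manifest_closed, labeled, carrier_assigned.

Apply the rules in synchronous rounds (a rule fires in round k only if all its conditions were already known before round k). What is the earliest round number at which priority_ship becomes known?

4

[1] (i) [payment_cleared ∧ stock_available → shipped]; (iii) [packed ∧ dock_ready → hazmat_flag]; (iv) [carrier_assigned → fragile_item]; (vi) [address_valid ∧ packed ∧ route_local → restock_request]. ⇒ new: shipped, hazmat_flag, fragile_item, restock_request.
[2] (ii) [restock_request ∧ manifest_closed → order_received]; (vii) [shipped ∧ labeled → split_shipment]. ⇒ new: order_received, split_shipment.
[3] (v) [split_shipment ∧ order_received → insured]. ⇒ new: insured.
[4] (viii) [insured → priority_ship]. ⇒ new: priority_ship.
priority_ship first appears in round 4.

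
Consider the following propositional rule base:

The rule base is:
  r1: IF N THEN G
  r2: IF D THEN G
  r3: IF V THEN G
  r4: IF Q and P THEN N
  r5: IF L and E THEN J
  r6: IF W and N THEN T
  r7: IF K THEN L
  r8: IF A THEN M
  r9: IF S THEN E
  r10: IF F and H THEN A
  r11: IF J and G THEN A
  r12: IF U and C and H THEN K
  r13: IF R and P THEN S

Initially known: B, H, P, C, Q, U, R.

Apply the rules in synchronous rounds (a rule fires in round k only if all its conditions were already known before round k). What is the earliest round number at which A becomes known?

Round 1: r4 [IF Q and P THEN N]; r12 [IF U and C and H THEN K]; r13 [IF R and P THEN S]. New: N, K, S.
Round 2: r1 [IF N THEN G]; r7 [IF K THEN L]; r9 [IF S THEN E]. New: G, L, E.
Round 3: r5 [IF L and E THEN J]. New: J.
Round 4: r11 [IF J and G THEN A]. New: A.
A first appears in round 4.

4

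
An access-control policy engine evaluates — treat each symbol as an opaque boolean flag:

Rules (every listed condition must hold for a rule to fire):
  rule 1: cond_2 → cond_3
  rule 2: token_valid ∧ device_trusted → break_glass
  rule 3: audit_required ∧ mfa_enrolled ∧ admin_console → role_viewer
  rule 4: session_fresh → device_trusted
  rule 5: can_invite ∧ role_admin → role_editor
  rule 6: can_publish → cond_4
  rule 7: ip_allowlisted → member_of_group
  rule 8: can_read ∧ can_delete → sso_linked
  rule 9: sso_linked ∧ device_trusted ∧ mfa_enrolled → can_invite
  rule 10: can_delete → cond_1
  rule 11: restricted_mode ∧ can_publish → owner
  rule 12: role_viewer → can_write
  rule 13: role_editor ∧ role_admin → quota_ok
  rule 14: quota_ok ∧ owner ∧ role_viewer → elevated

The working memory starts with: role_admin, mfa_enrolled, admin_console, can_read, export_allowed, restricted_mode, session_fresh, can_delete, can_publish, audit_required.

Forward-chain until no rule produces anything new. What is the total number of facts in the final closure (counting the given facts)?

Round 1: rule 3 [audit_required ∧ mfa_enrolled ∧ admin_console → role_viewer]; rule 4 [session_fresh → device_trusted]; rule 6 [can_publish → cond_4]; rule 8 [can_read ∧ can_delete → sso_linked]; rule 10 [can_delete → cond_1]; rule 11 [restricted_mode ∧ can_publish → owner]. Adds role_viewer, device_trusted, cond_4, sso_linked, cond_1, owner.
Round 2: rule 9 [sso_linked ∧ device_trusted ∧ mfa_enrolled → can_invite]; rule 12 [role_viewer → can_write]. Adds can_invite, can_write.
Round 3: rule 5 [can_invite ∧ role_admin → role_editor]. Adds role_editor.
Round 4: rule 13 [role_editor ∧ role_admin → quota_ok]. Adds quota_ok.
Round 5: rule 14 [quota_ok ∧ owner ∧ role_viewer → elevated]. Adds elevated.
Closure: {admin_console, audit_required, can_delete, can_invite, can_publish, can_read, can_write, cond_1, cond_4, device_trusted, elevated, export_allowed, mfa_enrolled, owner, quota_ok, restricted_mode, role_admin, role_editor, role_viewer, session_fresh, sso_linked} — 21 facts.

21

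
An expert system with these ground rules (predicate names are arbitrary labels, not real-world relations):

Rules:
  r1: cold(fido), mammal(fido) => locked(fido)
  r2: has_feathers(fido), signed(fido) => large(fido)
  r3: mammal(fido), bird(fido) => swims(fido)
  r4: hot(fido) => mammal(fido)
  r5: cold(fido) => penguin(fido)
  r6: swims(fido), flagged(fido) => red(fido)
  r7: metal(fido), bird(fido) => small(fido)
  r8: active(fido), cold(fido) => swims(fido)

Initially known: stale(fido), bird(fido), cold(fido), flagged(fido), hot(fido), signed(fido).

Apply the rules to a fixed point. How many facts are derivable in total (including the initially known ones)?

Round 1 fires r4, r5, giving mammal(fido), penguin(fido).
Round 2 fires r1, r3, giving locked(fido), swims(fido).
Round 3 fires r6, giving red(fido).
Closure: {bird(fido), cold(fido), flagged(fido), hot(fido), locked(fido), mammal(fido), penguin(fido), red(fido), signed(fido), stale(fido), swims(fido)} — 11 facts.

11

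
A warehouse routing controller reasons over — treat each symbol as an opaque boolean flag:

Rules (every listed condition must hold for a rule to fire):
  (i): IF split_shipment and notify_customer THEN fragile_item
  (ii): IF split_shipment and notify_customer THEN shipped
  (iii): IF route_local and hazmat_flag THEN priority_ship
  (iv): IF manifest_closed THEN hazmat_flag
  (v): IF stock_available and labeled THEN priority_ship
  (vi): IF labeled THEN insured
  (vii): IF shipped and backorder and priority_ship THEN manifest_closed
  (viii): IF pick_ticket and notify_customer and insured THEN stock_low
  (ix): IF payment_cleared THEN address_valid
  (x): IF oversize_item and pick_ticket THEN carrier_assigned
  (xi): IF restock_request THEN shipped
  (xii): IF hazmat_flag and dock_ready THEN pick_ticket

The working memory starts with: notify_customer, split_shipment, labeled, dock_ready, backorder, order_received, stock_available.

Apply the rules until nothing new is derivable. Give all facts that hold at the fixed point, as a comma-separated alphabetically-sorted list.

Round 1 — (i), (ii), (v), (vi), derive fragile_item, shipped, priority_ship, insured.
Round 2 — (vii), derive manifest_closed.
Round 3 — (iv), derive hazmat_flag.
Round 4 — (xii), derive pick_ticket.
Round 5 — (viii), derive stock_low.

backorder, dock_ready, fragile_item, hazmat_flag, insured, labeled, manifest_closed, notify_customer, order_received, pick_ticket, priority_ship, shipped, split_shipment, stock_available, stock_low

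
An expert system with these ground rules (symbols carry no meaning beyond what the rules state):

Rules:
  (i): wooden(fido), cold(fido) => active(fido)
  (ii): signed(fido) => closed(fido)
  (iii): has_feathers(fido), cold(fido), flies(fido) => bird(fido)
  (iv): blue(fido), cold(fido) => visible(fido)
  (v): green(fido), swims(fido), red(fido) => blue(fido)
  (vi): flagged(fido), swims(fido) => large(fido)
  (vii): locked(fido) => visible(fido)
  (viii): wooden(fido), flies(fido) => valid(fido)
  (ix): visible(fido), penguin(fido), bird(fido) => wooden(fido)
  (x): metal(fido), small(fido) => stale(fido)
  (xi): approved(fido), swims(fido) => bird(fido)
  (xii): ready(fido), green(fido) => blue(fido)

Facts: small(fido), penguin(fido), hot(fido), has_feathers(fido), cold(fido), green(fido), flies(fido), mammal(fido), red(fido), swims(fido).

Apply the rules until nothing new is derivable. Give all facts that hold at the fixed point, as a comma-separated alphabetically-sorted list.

Round 1 fires (iii), (v), giving bird(fido), blue(fido).
Round 2 fires (iv), giving visible(fido).
Round 3 fires (ix), giving wooden(fido).
Round 4 fires (i), (viii), giving active(fido), valid(fido).

active(fido), bird(fido), blue(fido), cold(fido), flies(fido), green(fido), has_feathers(fido), hot(fido), mammal(fido), penguin(fido), red(fido), small(fido), swims(fido), valid(fido), visible(fido), wooden(fido)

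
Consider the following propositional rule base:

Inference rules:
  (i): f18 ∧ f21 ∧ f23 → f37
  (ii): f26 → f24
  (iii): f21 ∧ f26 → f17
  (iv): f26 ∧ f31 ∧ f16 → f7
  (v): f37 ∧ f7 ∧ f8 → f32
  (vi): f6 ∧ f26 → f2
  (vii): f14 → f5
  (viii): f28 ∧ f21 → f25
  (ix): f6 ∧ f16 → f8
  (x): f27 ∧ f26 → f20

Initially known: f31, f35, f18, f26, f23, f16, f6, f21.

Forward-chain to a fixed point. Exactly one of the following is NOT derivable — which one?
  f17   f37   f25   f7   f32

f25

Round 1: (i) [f18 ∧ f21 ∧ f23 → f37]; (ii) [f26 → f24]; (iii) [f21 ∧ f26 → f17]; (iv) [f26 ∧ f31 ∧ f16 → f7]; (vi) [f6 ∧ f26 → f2]; (ix) [f6 ∧ f16 → f8]. New: f37, f24, f17, f7, f2, f8.
Round 2: (v) [f37 ∧ f7 ∧ f8 → f32]. New: f32.
Derived: f37 (round 1), f32 (round 2), f7 (round 1), f17 (round 1). f25 never appears in any round.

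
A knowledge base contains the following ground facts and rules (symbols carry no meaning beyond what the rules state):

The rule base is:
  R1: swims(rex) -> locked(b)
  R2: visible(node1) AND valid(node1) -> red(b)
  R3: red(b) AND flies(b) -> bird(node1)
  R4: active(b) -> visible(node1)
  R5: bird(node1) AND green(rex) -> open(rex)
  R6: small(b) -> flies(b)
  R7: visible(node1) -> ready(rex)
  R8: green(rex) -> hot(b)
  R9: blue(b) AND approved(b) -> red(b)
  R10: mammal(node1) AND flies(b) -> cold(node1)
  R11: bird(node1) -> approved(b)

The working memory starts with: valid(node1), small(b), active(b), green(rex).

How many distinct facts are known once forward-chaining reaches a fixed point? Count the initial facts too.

[1] R4 [active(b) -> visible(node1)]; R6 [small(b) -> flies(b)]; R8 [green(rex) -> hot(b)]. ⇒ new: visible(node1), flies(b), hot(b).
[2] R2 [visible(node1) AND valid(node1) -> red(b)]; R7 [visible(node1) -> ready(rex)]. ⇒ new: red(b), ready(rex).
[3] R3 [red(b) AND flies(b) -> bird(node1)]. ⇒ new: bird(node1).
[4] R5 [bird(node1) AND green(rex) -> open(rex)]; R11 [bird(node1) -> approved(b)]. ⇒ new: open(rex), approved(b).
Closure: {active(b), approved(b), bird(node1), flies(b), green(rex), hot(b), open(rex), ready(rex), red(b), small(b), valid(node1), visible(node1)} — 12 facts.

12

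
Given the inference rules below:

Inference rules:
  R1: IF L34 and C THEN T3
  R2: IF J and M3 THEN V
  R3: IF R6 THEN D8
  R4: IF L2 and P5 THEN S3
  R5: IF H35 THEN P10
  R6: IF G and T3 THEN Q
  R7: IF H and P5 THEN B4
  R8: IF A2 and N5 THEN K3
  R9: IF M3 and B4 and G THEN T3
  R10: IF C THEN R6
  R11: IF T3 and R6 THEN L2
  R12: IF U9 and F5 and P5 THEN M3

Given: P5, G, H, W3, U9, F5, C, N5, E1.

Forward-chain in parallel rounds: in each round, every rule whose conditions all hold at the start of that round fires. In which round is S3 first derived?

4

[1] R7 [IF H and P5 THEN B4]; R10 [IF C THEN R6]; R12 [IF U9 and F5 and P5 THEN M3]. ⇒ new: B4, R6, M3.
[2] R3 [IF R6 THEN D8]; R9 [IF M3 and B4 and G THEN T3]. ⇒ new: D8, T3.
[3] R6 [IF G and T3 THEN Q]; R11 [IF T3 and R6 THEN L2]. ⇒ new: Q, L2.
[4] R4 [IF L2 and P5 THEN S3]. ⇒ new: S3.
S3 first appears in round 4.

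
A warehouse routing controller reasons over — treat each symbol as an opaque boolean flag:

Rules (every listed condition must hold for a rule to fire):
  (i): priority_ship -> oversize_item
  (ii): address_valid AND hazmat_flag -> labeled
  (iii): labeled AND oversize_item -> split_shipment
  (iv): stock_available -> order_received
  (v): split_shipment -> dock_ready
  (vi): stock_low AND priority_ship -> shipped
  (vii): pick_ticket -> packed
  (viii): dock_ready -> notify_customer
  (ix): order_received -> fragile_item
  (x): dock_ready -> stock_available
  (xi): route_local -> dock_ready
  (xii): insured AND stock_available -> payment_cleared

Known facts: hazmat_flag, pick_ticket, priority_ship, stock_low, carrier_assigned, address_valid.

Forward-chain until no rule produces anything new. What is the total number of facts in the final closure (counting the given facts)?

16

Round 1 — (i), (ii), (vi), (vii), derive oversize_item, labeled, shipped, packed.
Round 2 — (iii), derive split_shipment.
Round 3 — (v), derive dock_ready.
Round 4 — (viii), (x), derive notify_customer, stock_available.
Round 5 — (iv), derive order_received.
Round 6 — (ix), derive fragile_item.
Closure: {address_valid, carrier_assigned, dock_ready, fragile_item, hazmat_flag, labeled, notify_customer, order_received, oversize_item, packed, pick_ticket, priority_ship, shipped, split_shipment, stock_available, stock_low} — 16 facts.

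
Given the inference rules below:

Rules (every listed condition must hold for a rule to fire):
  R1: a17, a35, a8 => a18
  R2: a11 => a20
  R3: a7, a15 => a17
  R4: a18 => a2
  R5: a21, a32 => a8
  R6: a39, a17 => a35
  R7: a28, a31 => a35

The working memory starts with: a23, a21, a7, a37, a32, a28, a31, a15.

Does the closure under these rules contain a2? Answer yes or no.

yes

Round 1: R3 [a7, a15 => a17]; R5 [a21, a32 => a8]; R7 [a28, a31 => a35]. New: a17, a8, a35.
Round 2: R1 [a17, a35, a8 => a18]. New: a18.
Round 3: R4 [a18 => a2]. New: a2.
a2 appears in round 3, so it is derivable.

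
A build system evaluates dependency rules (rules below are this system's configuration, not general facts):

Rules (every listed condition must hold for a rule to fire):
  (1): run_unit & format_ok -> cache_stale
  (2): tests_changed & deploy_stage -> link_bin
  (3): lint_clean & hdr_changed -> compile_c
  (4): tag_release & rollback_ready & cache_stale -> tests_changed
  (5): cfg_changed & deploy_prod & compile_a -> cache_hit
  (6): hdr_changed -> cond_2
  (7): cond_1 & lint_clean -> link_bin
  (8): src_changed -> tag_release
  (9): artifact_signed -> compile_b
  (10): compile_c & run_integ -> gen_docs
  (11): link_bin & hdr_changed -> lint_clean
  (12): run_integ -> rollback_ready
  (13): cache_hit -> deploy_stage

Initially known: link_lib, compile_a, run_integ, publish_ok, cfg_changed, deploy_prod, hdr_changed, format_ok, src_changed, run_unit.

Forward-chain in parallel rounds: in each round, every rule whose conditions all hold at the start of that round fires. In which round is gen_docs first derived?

6

[1] (1) [run_unit & format_ok -> cache_stale]; (5) [cfg_changed & deploy_prod & compile_a -> cache_hit]; (6) [hdr_changed -> cond_2]; (8) [src_changed -> tag_release]; (12) [run_integ -> rollback_ready]. ⇒ new: cache_stale, cache_hit, cond_2, tag_release, rollback_ready.
[2] (4) [tag_release & rollback_ready & cache_stale -> tests_changed]; (13) [cache_hit -> deploy_stage]. ⇒ new: tests_changed, deploy_stage.
[3] (2) [tests_changed & deploy_stage -> link_bin]. ⇒ new: link_bin.
[4] (11) [link_bin & hdr_changed -> lint_clean]. ⇒ new: lint_clean.
[5] (3) [lint_clean & hdr_changed -> compile_c]. ⇒ new: compile_c.
[6] (10) [compile_c & run_integ -> gen_docs]. ⇒ new: gen_docs.
gen_docs first appears in round 6.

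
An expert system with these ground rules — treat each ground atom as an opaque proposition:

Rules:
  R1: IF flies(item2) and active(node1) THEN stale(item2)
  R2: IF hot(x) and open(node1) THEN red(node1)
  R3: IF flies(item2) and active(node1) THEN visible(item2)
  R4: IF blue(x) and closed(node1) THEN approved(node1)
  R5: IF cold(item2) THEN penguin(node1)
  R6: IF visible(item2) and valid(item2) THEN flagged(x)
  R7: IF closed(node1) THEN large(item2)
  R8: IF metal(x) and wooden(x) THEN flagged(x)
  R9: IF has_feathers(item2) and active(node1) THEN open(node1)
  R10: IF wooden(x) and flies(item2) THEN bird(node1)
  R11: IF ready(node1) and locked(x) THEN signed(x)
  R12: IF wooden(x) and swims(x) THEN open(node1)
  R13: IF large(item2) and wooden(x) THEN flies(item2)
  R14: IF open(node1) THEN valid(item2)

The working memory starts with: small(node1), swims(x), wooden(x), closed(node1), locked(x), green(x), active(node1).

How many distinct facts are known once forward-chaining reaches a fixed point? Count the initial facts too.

Round 1: R7 [IF closed(node1) THEN large(item2)]; R12 [IF wooden(x) and swims(x) THEN open(node1)]. Adds large(item2), open(node1).
Round 2: R13 [IF large(item2) and wooden(x) THEN flies(item2)]; R14 [IF open(node1) THEN valid(item2)]. Adds flies(item2), valid(item2).
Round 3: R1 [IF flies(item2) and active(node1) THEN stale(item2)]; R3 [IF flies(item2) and active(node1) THEN visible(item2)]; R10 [IF wooden(x) and flies(item2) THEN bird(node1)]. Adds stale(item2), visible(item2), bird(node1).
Round 4: R6 [IF visible(item2) and valid(item2) THEN flagged(x)]. Adds flagged(x).
Closure: {active(node1), bird(node1), closed(node1), flagged(x), flies(item2), green(x), large(item2), locked(x), open(node1), small(node1), stale(item2), swims(x), valid(item2), visible(item2), wooden(x)} — 15 facts.

15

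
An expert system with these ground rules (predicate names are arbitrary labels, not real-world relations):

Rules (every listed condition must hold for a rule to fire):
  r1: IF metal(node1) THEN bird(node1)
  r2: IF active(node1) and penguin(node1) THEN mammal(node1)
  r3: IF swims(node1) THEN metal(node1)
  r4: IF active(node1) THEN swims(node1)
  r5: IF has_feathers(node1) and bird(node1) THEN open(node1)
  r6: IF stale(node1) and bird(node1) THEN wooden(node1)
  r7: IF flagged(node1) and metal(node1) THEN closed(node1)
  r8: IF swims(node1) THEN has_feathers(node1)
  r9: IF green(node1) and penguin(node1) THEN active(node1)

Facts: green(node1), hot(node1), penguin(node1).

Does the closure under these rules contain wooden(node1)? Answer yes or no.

[1] r9 [IF green(node1) and penguin(node1) THEN active(node1)]. ⇒ new: active(node1).
[2] r2 [IF active(node1) and penguin(node1) THEN mammal(node1)]; r4 [IF active(node1) THEN swims(node1)]. ⇒ new: mammal(node1), swims(node1).
[3] r3 [IF swims(node1) THEN metal(node1)]; r8 [IF swims(node1) THEN has_feathers(node1)]. ⇒ new: metal(node1), has_feathers(node1).
[4] r1 [IF metal(node1) THEN bird(node1)]. ⇒ new: bird(node1).
[5] r5 [IF has_feathers(node1) and bird(node1) THEN open(node1)]. ⇒ new: open(node1).
Fixed point reached. wooden(node1) is concluded only by r6; r6 needs stale(node1) (never derived).

no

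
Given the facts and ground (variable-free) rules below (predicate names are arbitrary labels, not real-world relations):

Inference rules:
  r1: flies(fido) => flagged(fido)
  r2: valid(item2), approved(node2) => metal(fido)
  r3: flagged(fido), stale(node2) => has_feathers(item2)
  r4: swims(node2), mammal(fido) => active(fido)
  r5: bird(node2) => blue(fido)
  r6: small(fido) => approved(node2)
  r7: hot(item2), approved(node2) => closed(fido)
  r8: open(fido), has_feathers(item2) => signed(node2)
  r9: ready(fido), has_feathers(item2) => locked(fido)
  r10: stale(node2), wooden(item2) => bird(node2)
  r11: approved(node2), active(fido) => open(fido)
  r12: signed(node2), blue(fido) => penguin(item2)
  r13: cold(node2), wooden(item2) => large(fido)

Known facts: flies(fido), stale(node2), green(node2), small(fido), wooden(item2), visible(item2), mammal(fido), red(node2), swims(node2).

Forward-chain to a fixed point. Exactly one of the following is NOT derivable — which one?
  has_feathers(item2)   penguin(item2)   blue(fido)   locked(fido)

Round 1: r1 [flies(fido) => flagged(fido)]; r4 [swims(node2), mammal(fido) => active(fido)]; r6 [small(fido) => approved(node2)]; r10 [stale(node2), wooden(item2) => bird(node2)]. New: flagged(fido), active(fido), approved(node2), bird(node2).
Round 2: r3 [flagged(fido), stale(node2) => has_feathers(item2)]; r5 [bird(node2) => blue(fido)]; r11 [approved(node2), active(fido) => open(fido)]. New: has_feathers(item2), blue(fido), open(fido).
Round 3: r8 [open(fido), has_feathers(item2) => signed(node2)]. New: signed(node2).
Round 4: r12 [signed(node2), blue(fido) => penguin(item2)]. New: penguin(item2).
Derived: has_feathers(item2) (round 2), penguin(item2) (round 4), blue(fido) (round 2). locked(fido) never appears in any round.

locked(fido)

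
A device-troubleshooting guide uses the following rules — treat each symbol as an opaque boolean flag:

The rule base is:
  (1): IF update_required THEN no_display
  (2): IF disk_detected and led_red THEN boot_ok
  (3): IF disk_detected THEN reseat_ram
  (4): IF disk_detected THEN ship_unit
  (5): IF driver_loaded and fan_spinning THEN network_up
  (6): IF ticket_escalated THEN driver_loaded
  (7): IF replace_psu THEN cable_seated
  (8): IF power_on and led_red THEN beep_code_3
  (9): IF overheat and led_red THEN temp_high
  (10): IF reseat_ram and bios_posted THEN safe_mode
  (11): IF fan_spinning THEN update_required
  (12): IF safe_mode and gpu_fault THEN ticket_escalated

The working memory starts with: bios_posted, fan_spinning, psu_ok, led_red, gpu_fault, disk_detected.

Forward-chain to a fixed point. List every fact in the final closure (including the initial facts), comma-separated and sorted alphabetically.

Round 1: (2) [IF disk_detected and led_red THEN boot_ok]; (3) [IF disk_detected THEN reseat_ram]; (4) [IF disk_detected THEN ship_unit]; (11) [IF fan_spinning THEN update_required]. New: boot_ok, reseat_ram, ship_unit, update_required.
Round 2: (1) [IF update_required THEN no_display]; (10) [IF reseat_ram and bios_posted THEN safe_mode]. New: no_display, safe_mode.
Round 3: (12) [IF safe_mode and gpu_fault THEN ticket_escalated]. New: ticket_escalated.
Round 4: (6) [IF ticket_escalated THEN driver_loaded]. New: driver_loaded.
Round 5: (5) [IF driver_loaded and fan_spinning THEN network_up]. New: network_up.

bios_posted, boot_ok, disk_detected, driver_loaded, fan_spinning, gpu_fault, led_red, network_up, no_display, psu_ok, reseat_ram, safe_mode, ship_unit, ticket_escalated, update_required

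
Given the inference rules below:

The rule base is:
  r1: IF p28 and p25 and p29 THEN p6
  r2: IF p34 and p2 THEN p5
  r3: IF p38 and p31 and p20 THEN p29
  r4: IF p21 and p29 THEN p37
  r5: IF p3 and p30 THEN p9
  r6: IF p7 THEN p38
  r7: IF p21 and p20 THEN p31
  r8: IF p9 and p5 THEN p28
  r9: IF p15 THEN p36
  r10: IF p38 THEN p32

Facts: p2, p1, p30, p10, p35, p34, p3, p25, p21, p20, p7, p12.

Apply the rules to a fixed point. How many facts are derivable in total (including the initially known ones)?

Round 1 — r2, r5, r6, r7, derive p5, p9, p38, p31.
Round 2 — r3, r8, r10, derive p29, p28, p32.
Round 3 — r1, r4, derive p6, p37.
Closure: {p1, p10, p12, p2, p20, p21, p25, p28, p29, p3, p30, p31, p32, p34, p35, p37, p38, p5, p6, p7, p9} — 21 facts.

21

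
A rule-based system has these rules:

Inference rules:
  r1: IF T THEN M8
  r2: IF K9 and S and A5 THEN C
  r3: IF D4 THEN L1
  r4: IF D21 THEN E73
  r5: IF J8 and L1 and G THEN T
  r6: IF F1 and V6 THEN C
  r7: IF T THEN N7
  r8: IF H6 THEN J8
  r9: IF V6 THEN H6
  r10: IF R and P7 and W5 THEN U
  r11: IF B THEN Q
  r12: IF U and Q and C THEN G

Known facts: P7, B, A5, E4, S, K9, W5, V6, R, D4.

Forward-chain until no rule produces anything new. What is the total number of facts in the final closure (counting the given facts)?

20

[1] r2 [IF K9 and S and A5 THEN C]; r3 [IF D4 THEN L1]; r9 [IF V6 THEN H6]; r10 [IF R and P7 and W5 THEN U]; r11 [IF B THEN Q]. ⇒ new: C, L1, H6, U, Q.
[2] r8 [IF H6 THEN J8]; r12 [IF U and Q and C THEN G]. ⇒ new: J8, G.
[3] r5 [IF J8 and L1 and G THEN T]. ⇒ new: T.
[4] r1 [IF T THEN M8]; r7 [IF T THEN N7]. ⇒ new: M8, N7.
Closure: {A5, B, C, D4, E4, G, H6, J8, K9, L1, M8, N7, P7, Q, R, S, T, U, V6, W5} — 20 facts.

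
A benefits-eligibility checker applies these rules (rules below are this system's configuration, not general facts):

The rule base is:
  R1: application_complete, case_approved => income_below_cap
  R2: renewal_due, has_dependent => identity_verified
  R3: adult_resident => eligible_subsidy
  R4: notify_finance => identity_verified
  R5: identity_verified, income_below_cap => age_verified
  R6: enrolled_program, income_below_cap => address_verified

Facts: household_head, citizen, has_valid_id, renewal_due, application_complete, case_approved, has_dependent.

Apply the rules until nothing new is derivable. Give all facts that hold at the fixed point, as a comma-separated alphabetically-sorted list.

Round 1 — R1, R2, derive income_below_cap, identity_verified.
Round 2 — R5, derive age_verified.

age_verified, application_complete, case_approved, citizen, has_dependent, has_valid_id, household_head, identity_verified, income_below_cap, renewal_due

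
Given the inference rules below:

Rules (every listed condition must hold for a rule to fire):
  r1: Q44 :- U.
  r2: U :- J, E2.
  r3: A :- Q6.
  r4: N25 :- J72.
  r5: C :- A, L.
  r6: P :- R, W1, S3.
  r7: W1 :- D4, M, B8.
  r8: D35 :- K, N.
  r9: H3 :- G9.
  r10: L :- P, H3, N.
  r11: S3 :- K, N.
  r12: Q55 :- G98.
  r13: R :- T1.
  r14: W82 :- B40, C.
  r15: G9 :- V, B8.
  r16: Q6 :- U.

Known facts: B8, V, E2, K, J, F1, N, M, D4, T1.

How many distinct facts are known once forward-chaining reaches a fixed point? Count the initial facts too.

23

Round 1: r2 [U :- J, E2.]; r7 [W1 :- D4, M, B8.]; r8 [D35 :- K, N.]; r11 [S3 :- K, N.]; r13 [R :- T1.]; r15 [G9 :- V, B8.]. New: U, W1, D35, S3, R, G9.
Round 2: r1 [Q44 :- U.]; r6 [P :- R, W1, S3.]; r9 [H3 :- G9.]; r16 [Q6 :- U.]. New: Q44, P, H3, Q6.
Round 3: r3 [A :- Q6.]; r10 [L :- P, H3, N.]. New: A, L.
Round 4: r5 [C :- A, L.]. New: C.
Closure: {A, B8, C, D35, D4, E2, F1, G9, H3, J, K, L, M, N, P, Q44, Q6, R, S3, T1, U, V, W1} — 23 facts.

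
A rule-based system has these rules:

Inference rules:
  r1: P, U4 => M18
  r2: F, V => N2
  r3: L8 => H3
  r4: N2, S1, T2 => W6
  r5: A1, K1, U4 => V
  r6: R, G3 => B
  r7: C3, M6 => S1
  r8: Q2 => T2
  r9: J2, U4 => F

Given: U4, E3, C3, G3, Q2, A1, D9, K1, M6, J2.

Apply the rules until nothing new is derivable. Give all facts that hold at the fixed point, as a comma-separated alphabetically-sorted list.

Round 1 fires r5, r7, r8, r9, giving V, S1, T2, F.
Round 2 fires r2, giving N2.
Round 3 fires r4, giving W6.

A1, C3, D9, E3, F, G3, J2, K1, M6, N2, Q2, S1, T2, U4, V, W6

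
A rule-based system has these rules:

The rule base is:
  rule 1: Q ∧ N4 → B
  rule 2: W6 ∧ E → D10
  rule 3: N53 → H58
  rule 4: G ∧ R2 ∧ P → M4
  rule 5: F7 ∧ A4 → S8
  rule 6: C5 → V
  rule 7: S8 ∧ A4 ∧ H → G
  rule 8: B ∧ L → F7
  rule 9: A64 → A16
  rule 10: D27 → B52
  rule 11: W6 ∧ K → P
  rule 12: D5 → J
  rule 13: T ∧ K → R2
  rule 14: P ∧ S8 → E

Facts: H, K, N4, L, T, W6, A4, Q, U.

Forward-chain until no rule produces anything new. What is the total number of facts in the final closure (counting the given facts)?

[1] rule 1 [Q ∧ N4 → B]; rule 11 [W6 ∧ K → P]; rule 13 [T ∧ K → R2]. ⇒ new: B, P, R2.
[2] rule 8 [B ∧ L → F7]. ⇒ new: F7.
[3] rule 5 [F7 ∧ A4 → S8]. ⇒ new: S8.
[4] rule 7 [S8 ∧ A4 ∧ H → G]; rule 14 [P ∧ S8 → E]. ⇒ new: G, E.
[5] rule 2 [W6 ∧ E → D10]; rule 4 [G ∧ R2 ∧ P → M4]. ⇒ new: D10, M4.
Closure: {A4, B, D10, E, F7, G, H, K, L, M4, N4, P, Q, R2, S8, T, U, W6} — 18 facts.

18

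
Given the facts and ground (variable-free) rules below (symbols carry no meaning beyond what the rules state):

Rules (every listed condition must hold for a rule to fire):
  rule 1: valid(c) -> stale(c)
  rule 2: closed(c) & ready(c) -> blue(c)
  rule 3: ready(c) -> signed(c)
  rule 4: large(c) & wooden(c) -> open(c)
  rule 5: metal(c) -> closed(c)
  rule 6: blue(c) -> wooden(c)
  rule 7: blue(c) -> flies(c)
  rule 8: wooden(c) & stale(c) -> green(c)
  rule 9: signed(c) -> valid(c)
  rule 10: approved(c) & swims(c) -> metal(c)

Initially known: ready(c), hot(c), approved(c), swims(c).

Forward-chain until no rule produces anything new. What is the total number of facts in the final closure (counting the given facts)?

13

[1] rule 3 [ready(c) -> signed(c)]; rule 10 [approved(c) & swims(c) -> metal(c)]. ⇒ new: signed(c), metal(c).
[2] rule 5 [metal(c) -> closed(c)]; rule 9 [signed(c) -> valid(c)]. ⇒ new: closed(c), valid(c).
[3] rule 1 [valid(c) -> stale(c)]; rule 2 [closed(c) & ready(c) -> blue(c)]. ⇒ new: stale(c), blue(c).
[4] rule 6 [blue(c) -> wooden(c)]; rule 7 [blue(c) -> flies(c)]. ⇒ new: wooden(c), flies(c).
[5] rule 8 [wooden(c) & stale(c) -> green(c)]. ⇒ new: green(c).
Closure: {approved(c), blue(c), closed(c), flies(c), green(c), hot(c), metal(c), ready(c), signed(c), stale(c), swims(c), valid(c), wooden(c)} — 13 facts.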